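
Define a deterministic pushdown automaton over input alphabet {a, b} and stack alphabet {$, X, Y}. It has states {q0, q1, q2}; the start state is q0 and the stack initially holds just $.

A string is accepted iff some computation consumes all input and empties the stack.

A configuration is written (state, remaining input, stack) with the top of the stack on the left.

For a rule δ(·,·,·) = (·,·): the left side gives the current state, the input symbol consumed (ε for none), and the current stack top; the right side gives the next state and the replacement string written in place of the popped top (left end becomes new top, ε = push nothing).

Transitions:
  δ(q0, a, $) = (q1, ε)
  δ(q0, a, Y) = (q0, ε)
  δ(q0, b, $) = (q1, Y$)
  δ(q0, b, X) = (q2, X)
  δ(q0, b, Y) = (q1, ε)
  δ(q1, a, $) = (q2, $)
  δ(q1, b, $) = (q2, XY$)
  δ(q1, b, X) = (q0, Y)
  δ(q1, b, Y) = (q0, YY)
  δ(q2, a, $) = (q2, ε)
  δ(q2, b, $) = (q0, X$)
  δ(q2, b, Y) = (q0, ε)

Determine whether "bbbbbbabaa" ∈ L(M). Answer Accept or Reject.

(q0, bbbbbbabaa, $)
  read b, top $: go to q1, push Y$ → (q1, bbbbbabaa, Y$)
  read b, top Y: go to q0, push YY → (q0, bbbbabaa, YY$)
  read b, top Y: go to q1, push ε → (q1, bbbabaa, Y$)
  read b, top Y: go to q0, push YY → (q0, bbabaa, YY$)
  read b, top Y: go to q1, push ε → (q1, babaa, Y$)
  read b, top Y: go to q0, push YY → (q0, abaa, YY$)
  read a, top Y: go to q0, push ε → (q0, baa, Y$)
  read b, top Y: go to q1, push ε → (q1, aa, $)
  read a, top $: go to q2, push $ → (q2, a, $)
  read a, top $: go to q2, push ε → (q2, ε, ε)
All input consumed and the stack is empty.

Accept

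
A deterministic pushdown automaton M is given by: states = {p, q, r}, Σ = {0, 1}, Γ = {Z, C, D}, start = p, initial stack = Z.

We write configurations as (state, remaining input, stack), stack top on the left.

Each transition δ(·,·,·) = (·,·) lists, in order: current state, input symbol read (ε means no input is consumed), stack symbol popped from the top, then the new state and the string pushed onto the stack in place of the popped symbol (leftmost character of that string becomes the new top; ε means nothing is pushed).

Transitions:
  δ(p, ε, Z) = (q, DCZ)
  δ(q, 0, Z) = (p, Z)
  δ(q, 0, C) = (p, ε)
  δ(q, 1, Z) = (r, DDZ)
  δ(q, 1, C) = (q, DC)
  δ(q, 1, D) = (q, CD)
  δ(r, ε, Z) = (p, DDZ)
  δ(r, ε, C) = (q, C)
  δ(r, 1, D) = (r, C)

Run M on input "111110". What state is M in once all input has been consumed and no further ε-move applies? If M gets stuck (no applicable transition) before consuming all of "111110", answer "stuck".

p

(p, 111110, Z) ⊢ (q, 111110, DCZ) ⊢ (q, 11110, CDCZ) ⊢ (q, 1110, DCDCZ) ⊢ (q, 110, CDCDCZ) ⊢ (q, 10, DCDCDCZ) ⊢ (q, 0, CDCDCDCZ) ⊢ (p, ε, DCDCDCZ)
All input consumed; M is in state p.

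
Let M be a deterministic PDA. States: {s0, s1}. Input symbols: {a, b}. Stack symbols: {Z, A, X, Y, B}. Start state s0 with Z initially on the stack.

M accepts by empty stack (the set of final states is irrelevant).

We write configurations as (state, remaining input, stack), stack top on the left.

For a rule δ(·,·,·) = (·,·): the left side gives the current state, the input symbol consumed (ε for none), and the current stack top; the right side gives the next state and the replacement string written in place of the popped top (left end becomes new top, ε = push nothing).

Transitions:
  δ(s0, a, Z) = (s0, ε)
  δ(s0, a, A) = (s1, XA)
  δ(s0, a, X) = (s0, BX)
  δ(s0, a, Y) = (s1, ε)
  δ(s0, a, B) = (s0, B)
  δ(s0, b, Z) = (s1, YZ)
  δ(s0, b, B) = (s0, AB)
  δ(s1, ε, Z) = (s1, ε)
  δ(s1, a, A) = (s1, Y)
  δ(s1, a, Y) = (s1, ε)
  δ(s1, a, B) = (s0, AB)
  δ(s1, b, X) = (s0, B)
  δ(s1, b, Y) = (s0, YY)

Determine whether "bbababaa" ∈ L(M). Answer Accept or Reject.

(s0, bbababaa, Z) ⊢ (s1, bababaa, YZ) ⊢ (s0, ababaa, YYZ) ⊢ (s1, babaa, YZ) ⊢ (s0, abaa, YYZ) ⊢ (s1, baa, YZ) ⊢ (s0, aa, YYZ) ⊢ (s1, a, YZ) ⊢ (s1, ε, Z) ⊢ (s1, ε, ε)
All input consumed and the stack is empty.

Accept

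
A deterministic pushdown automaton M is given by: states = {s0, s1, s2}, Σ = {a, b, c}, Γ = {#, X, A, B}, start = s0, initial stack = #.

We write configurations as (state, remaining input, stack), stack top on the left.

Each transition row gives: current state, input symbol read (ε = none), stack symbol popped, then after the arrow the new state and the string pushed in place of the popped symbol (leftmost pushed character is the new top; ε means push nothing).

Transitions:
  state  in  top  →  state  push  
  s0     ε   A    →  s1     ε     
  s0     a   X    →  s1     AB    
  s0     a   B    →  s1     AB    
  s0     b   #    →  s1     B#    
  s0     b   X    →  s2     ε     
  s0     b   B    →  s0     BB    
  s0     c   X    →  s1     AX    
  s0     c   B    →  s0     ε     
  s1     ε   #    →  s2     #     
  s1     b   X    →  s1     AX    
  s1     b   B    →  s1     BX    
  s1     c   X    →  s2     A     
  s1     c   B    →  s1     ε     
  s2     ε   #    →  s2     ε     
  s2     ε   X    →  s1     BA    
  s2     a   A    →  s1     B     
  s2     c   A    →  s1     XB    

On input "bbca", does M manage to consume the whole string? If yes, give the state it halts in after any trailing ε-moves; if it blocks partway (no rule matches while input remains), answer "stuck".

stuck

(s0, bbca, #)
  read b, top #: go to s1, push B# → (s1, bca, B#)
  read b, top B: go to s1, push BX → (s1, ca, BX#)
  read c, top B: go to s1, push ε → (s1, a, X#)
No transition for (s1, a, top X); M blocks with input a remaining.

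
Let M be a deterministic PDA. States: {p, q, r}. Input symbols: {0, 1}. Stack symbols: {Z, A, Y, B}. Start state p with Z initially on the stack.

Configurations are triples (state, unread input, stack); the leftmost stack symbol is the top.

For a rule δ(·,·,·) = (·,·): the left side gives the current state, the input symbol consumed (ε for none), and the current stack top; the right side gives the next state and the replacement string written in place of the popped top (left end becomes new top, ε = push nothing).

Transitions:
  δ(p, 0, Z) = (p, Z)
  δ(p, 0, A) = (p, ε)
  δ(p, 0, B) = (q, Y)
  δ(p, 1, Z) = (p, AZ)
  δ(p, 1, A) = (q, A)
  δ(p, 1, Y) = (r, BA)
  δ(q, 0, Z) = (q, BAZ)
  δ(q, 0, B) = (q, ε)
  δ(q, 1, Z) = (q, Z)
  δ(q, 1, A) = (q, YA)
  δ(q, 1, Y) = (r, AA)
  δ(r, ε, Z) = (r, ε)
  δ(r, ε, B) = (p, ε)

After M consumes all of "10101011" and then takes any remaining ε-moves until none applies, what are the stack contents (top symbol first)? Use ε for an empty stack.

AZ

(p, 10101011, Z)
  read 1, top Z: go to p, push AZ → (p, 0101011, AZ)
  read 0, top A: go to p, push ε → (p, 101011, Z)
  read 1, top Z: go to p, push AZ → (p, 01011, AZ)
  read 0, top A: go to p, push ε → (p, 1011, Z)
  read 1, top Z: go to p, push AZ → (p, 011, AZ)
  read 0, top A: go to p, push ε → (p, 11, Z)
  read 1, top Z: go to p, push AZ → (p, 1, AZ)
  read 1, top A: go to q, push A → (q, ε, AZ)
All input consumed in state q with stack AZ.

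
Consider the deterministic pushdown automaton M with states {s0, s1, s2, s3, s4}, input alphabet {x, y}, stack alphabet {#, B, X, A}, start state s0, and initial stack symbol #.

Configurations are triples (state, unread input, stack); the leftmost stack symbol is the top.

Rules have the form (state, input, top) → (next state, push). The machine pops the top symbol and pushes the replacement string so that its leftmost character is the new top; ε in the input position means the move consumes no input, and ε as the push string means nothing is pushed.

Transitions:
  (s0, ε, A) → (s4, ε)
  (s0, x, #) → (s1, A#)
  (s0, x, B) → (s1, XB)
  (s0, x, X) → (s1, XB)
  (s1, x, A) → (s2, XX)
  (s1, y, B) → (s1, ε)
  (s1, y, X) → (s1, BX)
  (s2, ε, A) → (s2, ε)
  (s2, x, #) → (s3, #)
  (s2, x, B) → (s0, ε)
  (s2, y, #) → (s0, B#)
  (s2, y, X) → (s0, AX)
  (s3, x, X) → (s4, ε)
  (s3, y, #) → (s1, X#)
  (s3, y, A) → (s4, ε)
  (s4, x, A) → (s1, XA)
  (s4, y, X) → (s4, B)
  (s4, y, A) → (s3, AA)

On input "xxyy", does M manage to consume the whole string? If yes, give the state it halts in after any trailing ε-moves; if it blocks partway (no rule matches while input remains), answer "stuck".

s4

(s0, xxyy, #)
  read x, top #: go to s1, push A# → (s1, xyy, A#)
  read x, top A: go to s2, push XX → (s2, yy, XX#)
  read y, top X: go to s0, push AX → (s0, y, AXX#)
  ε-move, top A: go to s4, push ε → (s4, y, XX#)
  read y, top X: go to s4, push B → (s4, ε, BX#)
All input consumed; M is in state s4.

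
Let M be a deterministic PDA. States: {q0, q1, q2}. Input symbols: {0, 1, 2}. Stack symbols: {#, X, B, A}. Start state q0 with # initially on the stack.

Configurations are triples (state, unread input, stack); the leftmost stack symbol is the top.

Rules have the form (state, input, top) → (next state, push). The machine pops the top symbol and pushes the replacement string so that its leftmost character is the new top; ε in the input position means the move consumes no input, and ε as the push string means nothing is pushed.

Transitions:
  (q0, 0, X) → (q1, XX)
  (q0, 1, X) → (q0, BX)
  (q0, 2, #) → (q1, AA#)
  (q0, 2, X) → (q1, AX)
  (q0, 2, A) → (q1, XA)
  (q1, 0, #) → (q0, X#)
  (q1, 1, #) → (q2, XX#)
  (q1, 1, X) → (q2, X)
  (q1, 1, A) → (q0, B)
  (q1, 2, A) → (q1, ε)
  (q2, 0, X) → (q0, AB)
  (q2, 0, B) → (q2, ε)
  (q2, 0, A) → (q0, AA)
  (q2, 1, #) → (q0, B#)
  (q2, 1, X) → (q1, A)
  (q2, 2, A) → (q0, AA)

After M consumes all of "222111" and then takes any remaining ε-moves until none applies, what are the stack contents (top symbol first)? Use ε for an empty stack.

BX#

(q0, 222111, #) ⊢ (q1, 22111, AA#) ⊢ (q1, 2111, A#) ⊢ (q1, 111, #) ⊢ (q2, 11, XX#) ⊢ (q1, 1, AX#) ⊢ (q0, ε, BX#)
All input consumed in state q0 with stack BX#.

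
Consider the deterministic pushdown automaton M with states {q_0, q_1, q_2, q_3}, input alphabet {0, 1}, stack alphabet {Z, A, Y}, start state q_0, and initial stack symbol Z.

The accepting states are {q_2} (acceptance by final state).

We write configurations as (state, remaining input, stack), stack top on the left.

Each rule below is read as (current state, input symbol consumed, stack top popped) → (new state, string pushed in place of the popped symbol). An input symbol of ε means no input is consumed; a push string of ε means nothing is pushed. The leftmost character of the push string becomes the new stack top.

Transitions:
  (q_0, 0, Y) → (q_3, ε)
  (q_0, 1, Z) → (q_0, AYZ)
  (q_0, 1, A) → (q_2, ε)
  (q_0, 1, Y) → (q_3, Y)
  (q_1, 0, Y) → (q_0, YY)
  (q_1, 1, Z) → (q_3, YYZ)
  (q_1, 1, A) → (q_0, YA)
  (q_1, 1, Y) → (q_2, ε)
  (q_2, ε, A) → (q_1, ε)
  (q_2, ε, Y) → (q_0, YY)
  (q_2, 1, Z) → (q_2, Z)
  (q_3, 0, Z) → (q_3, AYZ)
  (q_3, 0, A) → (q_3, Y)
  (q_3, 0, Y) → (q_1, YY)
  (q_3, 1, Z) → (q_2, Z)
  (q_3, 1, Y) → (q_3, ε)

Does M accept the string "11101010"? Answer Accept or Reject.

(q_0, 11101010, Z)
  read 1, top Z: go to q_0, push AYZ → (q_0, 1101010, AYZ)
  read 1, top A: go to q_2, push ε → (q_2, 101010, YZ)
  ε-move, top Y: go to q_0, push YY → (q_0, 101010, YYZ)
  read 1, top Y: go to q_3, push Y → (q_3, 01010, YYZ)
  read 0, top Y: go to q_1, push YY → (q_1, 1010, YYYZ)
  read 1, top Y: go to q_2, push ε → (q_2, 010, YYZ)
  ε-move, top Y: go to q_0, push YY → (q_0, 010, YYYZ)
  read 0, top Y: go to q_3, push ε → (q_3, 10, YYZ)
  read 1, top Y: go to q_3, push ε → (q_3, 0, YZ)
  read 0, top Y: go to q_1, push YY → (q_1, ε, YYZ)
All input consumed; state q_1 ∉ F and no further ε-move applies.

Reject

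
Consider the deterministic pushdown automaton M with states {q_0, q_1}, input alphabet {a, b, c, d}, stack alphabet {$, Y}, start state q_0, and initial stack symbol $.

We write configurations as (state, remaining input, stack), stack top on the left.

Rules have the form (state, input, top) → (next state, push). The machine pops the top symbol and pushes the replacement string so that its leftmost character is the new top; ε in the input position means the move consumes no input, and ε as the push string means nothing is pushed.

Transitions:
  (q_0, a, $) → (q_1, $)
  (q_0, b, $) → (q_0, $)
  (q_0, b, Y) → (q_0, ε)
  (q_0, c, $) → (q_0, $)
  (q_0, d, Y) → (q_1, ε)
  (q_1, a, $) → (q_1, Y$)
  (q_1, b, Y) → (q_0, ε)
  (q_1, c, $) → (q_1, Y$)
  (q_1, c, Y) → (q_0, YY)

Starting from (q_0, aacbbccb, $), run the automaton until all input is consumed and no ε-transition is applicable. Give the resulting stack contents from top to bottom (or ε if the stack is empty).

$

(q_0, aacbbccb, $)
  read a, top $: go to q_1, push $ → (q_1, acbbccb, $)
  read a, top $: go to q_1, push Y$ → (q_1, cbbccb, Y$)
  read c, top Y: go to q_0, push YY → (q_0, bbccb, YY$)
  read b, top Y: go to q_0, push ε → (q_0, bccb, Y$)
  read b, top Y: go to q_0, push ε → (q_0, ccb, $)
  read c, top $: go to q_0, push $ → (q_0, cb, $)
  read c, top $: go to q_0, push $ → (q_0, b, $)
  read b, top $: go to q_0, push $ → (q_0, ε, $)
All input consumed in state q_0 with stack $.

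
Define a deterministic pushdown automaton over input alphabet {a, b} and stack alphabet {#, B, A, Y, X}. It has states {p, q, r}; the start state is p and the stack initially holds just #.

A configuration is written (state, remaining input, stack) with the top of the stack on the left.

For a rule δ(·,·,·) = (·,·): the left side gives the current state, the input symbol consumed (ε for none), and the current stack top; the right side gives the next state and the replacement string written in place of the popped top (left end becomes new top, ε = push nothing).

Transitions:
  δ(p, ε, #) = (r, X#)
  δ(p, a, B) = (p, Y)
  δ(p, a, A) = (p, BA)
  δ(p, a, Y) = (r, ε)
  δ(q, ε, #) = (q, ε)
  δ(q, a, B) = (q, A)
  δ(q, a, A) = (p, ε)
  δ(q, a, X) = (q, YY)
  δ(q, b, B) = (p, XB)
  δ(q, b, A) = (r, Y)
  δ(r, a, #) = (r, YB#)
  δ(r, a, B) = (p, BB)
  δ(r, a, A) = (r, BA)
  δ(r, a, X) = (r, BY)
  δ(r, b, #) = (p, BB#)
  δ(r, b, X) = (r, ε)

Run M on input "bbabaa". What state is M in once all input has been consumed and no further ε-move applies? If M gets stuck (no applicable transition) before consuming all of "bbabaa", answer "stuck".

(p, bbabaa, #)
  ε-move, top #: go to r, push X# → (r, bbabaa, X#)
  read b, top X: go to r, push ε → (r, babaa, #)
  read b, top #: go to p, push BB# → (p, abaa, BB#)
  read a, top B: go to p, push Y → (p, baa, YB#)
No transition for (p, b, top Y); M blocks with input baa remaining.

stuck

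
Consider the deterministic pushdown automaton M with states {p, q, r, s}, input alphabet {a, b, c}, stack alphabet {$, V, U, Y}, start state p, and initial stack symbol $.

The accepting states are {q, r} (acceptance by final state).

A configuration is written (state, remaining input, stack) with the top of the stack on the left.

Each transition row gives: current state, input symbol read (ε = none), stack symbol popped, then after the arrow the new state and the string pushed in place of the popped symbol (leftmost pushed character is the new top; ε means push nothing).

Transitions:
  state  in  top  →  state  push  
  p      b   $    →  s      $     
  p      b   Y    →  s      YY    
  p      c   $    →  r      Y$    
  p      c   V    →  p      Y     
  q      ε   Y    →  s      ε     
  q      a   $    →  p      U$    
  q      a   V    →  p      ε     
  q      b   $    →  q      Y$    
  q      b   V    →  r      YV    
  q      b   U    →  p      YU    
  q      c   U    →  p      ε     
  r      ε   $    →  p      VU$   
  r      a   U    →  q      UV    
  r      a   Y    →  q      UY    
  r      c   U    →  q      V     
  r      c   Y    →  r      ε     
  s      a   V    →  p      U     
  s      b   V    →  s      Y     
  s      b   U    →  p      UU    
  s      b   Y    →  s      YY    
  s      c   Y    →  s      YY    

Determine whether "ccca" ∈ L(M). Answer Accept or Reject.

Reject

(p, ccca, $) ⊢ (r, cca, Y$) ⊢ (r, ca, $) ⊢ (p, ca, VU$) ⊢ (p, a, YU$)
No transition applies at (p, a, YU$); input not fully consumed.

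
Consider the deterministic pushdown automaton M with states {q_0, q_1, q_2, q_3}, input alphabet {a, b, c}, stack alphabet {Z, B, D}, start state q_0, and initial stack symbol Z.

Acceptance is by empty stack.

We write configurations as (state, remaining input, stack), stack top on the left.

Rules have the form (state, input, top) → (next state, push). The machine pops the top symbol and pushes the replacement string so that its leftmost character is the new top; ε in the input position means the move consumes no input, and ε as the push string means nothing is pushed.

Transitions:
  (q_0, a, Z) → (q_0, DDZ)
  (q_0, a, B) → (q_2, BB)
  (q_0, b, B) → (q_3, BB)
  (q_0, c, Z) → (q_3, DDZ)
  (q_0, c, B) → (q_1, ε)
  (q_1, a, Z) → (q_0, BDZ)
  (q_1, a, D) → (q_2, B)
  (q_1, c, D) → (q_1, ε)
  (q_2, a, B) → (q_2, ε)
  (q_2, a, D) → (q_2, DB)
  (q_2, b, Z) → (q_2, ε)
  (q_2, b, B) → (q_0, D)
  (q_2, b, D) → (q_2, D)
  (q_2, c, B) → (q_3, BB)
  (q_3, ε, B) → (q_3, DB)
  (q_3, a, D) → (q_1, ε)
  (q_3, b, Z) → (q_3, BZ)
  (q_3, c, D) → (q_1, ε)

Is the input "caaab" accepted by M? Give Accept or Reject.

Accept

(q_0, caaab, Z) ⊢ (q_3, aaab, DDZ) ⊢ (q_1, aab, DZ) ⊢ (q_2, ab, BZ) ⊢ (q_2, b, Z) ⊢ (q_2, ε, ε)
All input consumed and the stack is empty.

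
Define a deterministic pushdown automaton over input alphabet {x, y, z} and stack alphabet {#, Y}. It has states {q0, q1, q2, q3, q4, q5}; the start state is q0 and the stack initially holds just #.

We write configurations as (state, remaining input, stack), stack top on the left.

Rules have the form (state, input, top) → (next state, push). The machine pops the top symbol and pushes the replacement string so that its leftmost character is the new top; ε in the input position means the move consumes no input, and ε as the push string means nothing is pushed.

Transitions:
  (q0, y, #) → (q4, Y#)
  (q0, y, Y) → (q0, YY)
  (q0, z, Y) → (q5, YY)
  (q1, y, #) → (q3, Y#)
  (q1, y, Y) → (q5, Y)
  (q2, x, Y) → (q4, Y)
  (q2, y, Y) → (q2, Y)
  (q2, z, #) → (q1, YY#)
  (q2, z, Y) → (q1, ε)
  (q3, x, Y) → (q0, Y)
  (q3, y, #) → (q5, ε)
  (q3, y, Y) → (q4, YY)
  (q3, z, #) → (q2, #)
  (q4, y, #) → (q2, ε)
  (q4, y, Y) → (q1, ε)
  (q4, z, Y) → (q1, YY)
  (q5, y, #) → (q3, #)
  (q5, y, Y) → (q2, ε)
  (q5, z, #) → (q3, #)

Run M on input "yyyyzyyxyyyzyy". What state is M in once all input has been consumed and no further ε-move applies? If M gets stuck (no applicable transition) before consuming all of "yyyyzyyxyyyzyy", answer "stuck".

q2

(q0, yyyyzyyxyyyzyy, #)
  read y, top #: go to q4, push Y# → (q4, yyyzyyxyyyzyy, Y#)
  read y, top Y: go to q1, push ε → (q1, yyzyyxyyyzyy, #)
  read y, top #: go to q3, push Y# → (q3, yzyyxyyyzyy, Y#)
  read y, top Y: go to q4, push YY → (q4, zyyxyyyzyy, YY#)
  read z, top Y: go to q1, push YY → (q1, yyxyyyzyy, YYY#)
  read y, top Y: go to q5, push Y → (q5, yxyyyzyy, YYY#)
  read y, top Y: go to q2, push ε → (q2, xyyyzyy, YY#)
  read x, top Y: go to q4, push Y → (q4, yyyzyy, YY#)
  read y, top Y: go to q1, push ε → (q1, yyzyy, Y#)
  read y, top Y: go to q5, push Y → (q5, yzyy, Y#)
  read y, top Y: go to q2, push ε → (q2, zyy, #)
  read z, top #: go to q1, push YY# → (q1, yy, YY#)
  read y, top Y: go to q5, push Y → (q5, y, YY#)
  read y, top Y: go to q2, push ε → (q2, ε, Y#)
All input consumed; M is in state q2.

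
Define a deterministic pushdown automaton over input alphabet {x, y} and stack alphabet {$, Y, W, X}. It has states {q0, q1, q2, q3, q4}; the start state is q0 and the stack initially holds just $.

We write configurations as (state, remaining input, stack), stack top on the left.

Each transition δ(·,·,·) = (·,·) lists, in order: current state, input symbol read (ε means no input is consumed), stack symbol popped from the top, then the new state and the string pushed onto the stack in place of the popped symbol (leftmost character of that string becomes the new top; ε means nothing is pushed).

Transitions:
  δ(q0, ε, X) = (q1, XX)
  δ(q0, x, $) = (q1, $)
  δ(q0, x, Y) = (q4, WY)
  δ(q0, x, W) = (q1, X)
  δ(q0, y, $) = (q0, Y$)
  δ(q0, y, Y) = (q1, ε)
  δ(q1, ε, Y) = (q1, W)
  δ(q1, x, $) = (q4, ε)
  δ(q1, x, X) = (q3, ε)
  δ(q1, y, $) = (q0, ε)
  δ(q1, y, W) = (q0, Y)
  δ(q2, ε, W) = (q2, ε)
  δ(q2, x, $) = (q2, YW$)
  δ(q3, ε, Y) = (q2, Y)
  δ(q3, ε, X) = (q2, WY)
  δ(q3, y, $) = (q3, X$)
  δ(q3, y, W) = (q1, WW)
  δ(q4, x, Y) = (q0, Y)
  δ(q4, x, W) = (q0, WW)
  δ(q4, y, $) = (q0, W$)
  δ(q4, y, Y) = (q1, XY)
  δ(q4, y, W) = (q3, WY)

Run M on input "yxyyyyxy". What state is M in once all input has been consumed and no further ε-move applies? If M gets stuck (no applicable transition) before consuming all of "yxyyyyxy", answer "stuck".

stuck

(q0, yxyyyyxy, $)
  read y, top $: go to q0, push Y$ → (q0, xyyyyxy, Y$)
  read x, top Y: go to q4, push WY → (q4, yyyyxy, WY$)
  read y, top W: go to q3, push WY → (q3, yyyxy, WYY$)
  read y, top W: go to q1, push WW → (q1, yyxy, WWYY$)
  read y, top W: go to q0, push Y → (q0, yxy, YWYY$)
  read y, top Y: go to q1, push ε → (q1, xy, WYY$)
No transition for (q1, x, top W); M blocks with input xy remaining.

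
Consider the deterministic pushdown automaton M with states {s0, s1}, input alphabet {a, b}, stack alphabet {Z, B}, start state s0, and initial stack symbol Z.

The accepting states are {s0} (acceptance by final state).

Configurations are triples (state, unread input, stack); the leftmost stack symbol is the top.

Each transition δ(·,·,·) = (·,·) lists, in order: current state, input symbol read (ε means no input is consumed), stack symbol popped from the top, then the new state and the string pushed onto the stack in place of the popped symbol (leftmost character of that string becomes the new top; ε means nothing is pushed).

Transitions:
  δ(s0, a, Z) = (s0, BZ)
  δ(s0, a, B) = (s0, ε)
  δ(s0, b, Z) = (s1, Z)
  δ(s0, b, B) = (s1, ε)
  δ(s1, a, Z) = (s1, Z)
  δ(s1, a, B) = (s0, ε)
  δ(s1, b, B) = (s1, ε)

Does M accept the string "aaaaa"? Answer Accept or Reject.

(s0, aaaaa, Z) ⊢ (s0, aaaa, BZ) ⊢ (s0, aaa, Z) ⊢ (s0, aa, BZ) ⊢ (s0, a, Z) ⊢ (s0, ε, BZ)
All input consumed; state s0 ∈ F.

Accept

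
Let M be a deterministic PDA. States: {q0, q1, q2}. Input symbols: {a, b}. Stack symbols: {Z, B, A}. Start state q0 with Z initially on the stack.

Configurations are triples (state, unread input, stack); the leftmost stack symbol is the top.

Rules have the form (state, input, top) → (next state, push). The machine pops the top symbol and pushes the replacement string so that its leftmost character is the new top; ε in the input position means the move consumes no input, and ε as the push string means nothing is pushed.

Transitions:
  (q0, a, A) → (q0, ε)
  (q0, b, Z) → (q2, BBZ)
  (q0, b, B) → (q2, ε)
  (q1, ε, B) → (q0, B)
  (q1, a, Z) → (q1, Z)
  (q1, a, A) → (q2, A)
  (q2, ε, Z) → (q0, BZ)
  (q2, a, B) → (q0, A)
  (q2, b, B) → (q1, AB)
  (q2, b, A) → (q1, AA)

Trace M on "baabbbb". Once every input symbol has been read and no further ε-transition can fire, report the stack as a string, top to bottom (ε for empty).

(q0, baabbbb, Z) ⊢ (q2, aabbbb, BBZ) ⊢ (q0, abbbb, ABZ) ⊢ (q0, bbbb, BZ) ⊢ (q2, bbb, Z) ⊢ (q0, bbb, BZ) ⊢ (q2, bb, Z) ⊢ (q0, bb, BZ) ⊢ (q2, b, Z) ⊢ (q0, b, BZ) ⊢ (q2, ε, Z) ⊢ (q0, ε, BZ)
All input consumed in state q0 with stack BZ.

BZ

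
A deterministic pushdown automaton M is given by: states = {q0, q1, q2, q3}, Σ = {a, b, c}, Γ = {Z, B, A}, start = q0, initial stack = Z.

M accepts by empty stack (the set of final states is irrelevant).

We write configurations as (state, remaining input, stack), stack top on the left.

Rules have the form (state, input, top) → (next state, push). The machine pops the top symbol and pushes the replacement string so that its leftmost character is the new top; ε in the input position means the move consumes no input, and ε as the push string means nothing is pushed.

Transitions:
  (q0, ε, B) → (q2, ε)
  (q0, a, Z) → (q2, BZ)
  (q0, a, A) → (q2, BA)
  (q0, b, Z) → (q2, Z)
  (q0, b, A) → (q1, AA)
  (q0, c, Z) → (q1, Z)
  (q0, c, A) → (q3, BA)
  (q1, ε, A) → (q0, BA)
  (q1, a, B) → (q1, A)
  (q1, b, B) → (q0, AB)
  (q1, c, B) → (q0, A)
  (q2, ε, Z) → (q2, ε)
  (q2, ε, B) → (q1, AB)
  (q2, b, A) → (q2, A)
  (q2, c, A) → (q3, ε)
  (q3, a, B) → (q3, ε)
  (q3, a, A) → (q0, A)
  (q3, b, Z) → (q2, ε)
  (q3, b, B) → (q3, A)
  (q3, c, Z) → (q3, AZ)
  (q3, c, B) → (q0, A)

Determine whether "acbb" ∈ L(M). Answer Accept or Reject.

Reject

(q0, acbb, Z) ⊢ (q2, cbb, BZ) ⊢ (q1, cbb, ABZ) ⊢ (q0, cbb, BABZ) ⊢ (q2, cbb, ABZ) ⊢ (q3, bb, BZ) ⊢ (q3, b, AZ)
No transition applies at (q3, b, AZ); input not fully consumed.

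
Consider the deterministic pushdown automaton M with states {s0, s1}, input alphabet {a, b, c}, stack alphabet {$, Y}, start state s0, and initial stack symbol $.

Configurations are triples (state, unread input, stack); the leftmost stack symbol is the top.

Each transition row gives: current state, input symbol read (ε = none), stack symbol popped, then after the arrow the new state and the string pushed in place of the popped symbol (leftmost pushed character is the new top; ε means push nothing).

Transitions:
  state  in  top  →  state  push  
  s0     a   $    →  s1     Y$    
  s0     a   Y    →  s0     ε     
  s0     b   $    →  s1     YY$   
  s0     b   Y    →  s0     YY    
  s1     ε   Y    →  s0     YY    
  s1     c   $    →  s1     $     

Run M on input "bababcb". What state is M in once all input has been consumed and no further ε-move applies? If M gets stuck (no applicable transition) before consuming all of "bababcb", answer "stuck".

stuck

(s0, bababcb, $)
  read b, top $: go to s1, push YY$ → (s1, ababcb, YY$)
  ε-move, top Y: go to s0, push YY → (s0, ababcb, YYY$)
  read a, top Y: go to s0, push ε → (s0, babcb, YY$)
  read b, top Y: go to s0, push YY → (s0, abcb, YYY$)
  read a, top Y: go to s0, push ε → (s0, bcb, YY$)
  read b, top Y: go to s0, push YY → (s0, cb, YYY$)
No transition for (s0, c, top Y); M blocks with input cb remaining.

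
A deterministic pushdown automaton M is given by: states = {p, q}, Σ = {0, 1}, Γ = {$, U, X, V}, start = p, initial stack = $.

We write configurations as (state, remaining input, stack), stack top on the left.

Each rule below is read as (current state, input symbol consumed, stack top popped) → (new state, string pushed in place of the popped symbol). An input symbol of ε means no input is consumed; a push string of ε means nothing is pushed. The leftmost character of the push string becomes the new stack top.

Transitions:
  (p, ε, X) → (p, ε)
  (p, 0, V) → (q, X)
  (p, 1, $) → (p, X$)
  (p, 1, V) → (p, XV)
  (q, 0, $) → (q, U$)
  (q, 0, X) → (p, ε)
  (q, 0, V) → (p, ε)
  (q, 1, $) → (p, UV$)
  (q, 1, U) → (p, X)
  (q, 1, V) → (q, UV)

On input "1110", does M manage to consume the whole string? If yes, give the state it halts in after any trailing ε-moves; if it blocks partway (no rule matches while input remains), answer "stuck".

(p, 1110, $)
  read 1, top $: go to p, push X$ → (p, 110, X$)
  ε-move, top X: go to p, push ε → (p, 110, $)
  read 1, top $: go to p, push X$ → (p, 10, X$)
  ε-move, top X: go to p, push ε → (p, 10, $)
  read 1, top $: go to p, push X$ → (p, 0, X$)
  ε-move, top X: go to p, push ε → (p, 0, $)
No transition for (p, 0, top $); M blocks with input 0 remaining.

stuck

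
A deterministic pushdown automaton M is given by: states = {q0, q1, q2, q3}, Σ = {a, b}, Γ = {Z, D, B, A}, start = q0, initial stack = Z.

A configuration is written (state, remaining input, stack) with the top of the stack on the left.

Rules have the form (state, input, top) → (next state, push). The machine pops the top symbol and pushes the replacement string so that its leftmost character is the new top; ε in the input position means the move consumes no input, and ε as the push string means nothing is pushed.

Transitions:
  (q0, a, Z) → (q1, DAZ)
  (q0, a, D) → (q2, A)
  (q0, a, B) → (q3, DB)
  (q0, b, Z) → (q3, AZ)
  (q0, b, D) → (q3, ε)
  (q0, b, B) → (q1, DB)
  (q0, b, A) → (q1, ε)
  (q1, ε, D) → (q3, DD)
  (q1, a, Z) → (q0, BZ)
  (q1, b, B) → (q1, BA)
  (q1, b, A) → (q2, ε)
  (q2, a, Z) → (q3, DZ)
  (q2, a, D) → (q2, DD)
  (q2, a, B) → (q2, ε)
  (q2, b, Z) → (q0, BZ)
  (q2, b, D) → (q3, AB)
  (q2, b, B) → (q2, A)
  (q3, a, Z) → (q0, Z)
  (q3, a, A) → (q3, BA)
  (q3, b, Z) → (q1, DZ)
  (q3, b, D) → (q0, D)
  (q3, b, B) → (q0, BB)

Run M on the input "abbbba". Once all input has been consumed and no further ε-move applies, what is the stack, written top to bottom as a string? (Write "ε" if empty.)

BAZ

(q0, abbbba, Z)
  read a, top Z: go to q1, push DAZ → (q1, bbbba, DAZ)
  ε-move, top D: go to q3, push DD → (q3, bbbba, DDAZ)
  read b, top D: go to q0, push D → (q0, bbba, DDAZ)
  read b, top D: go to q3, push ε → (q3, bba, DAZ)
  read b, top D: go to q0, push D → (q0, ba, DAZ)
  read b, top D: go to q3, push ε → (q3, a, AZ)
  read a, top A: go to q3, push BA → (q3, ε, BAZ)
All input consumed in state q3 with stack BAZ.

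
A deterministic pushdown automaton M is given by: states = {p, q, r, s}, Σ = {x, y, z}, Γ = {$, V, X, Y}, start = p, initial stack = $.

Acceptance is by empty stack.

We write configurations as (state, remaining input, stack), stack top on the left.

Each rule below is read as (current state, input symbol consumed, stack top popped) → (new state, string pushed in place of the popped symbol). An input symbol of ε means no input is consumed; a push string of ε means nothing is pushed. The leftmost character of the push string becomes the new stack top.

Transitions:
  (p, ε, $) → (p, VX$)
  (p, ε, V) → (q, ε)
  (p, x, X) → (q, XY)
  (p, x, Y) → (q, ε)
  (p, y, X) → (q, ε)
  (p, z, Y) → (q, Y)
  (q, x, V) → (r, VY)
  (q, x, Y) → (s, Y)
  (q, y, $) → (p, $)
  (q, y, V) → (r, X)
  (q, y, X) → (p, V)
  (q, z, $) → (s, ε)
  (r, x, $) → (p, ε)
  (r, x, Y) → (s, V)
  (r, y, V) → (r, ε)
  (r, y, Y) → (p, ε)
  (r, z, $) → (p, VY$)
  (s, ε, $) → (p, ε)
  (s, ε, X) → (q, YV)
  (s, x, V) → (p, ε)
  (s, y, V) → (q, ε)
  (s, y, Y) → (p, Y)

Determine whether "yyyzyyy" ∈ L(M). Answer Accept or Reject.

(p, yyyzyyy, $) ⊢ (p, yyyzyyy, VX$) ⊢ (q, yyyzyyy, X$) ⊢ (p, yyzyyy, V$) ⊢ (q, yyzyyy, $) ⊢ (p, yzyyy, $) ⊢ (p, yzyyy, VX$) ⊢ (q, yzyyy, X$) ⊢ (p, zyyy, V$) ⊢ (q, zyyy, $) ⊢ (s, yyy, ε)
No transition applies at (s, yyy, ε); input not fully consumed.

Reject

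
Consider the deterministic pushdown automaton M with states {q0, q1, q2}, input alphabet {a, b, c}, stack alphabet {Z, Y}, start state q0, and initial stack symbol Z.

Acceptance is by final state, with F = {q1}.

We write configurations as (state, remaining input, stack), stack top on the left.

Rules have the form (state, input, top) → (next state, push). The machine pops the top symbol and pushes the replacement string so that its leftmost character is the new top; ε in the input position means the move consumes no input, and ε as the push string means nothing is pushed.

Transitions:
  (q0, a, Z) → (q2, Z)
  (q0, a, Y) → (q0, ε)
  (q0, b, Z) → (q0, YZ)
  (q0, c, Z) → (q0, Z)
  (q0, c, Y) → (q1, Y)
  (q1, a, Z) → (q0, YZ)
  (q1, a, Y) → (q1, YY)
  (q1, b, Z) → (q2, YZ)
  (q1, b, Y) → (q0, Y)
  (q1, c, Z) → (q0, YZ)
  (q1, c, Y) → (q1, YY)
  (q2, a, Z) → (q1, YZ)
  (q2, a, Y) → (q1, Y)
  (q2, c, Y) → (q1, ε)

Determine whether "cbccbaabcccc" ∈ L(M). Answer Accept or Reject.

(q0, cbccbaabcccc, Z)
  read c, top Z: go to q0, push Z → (q0, bccbaabcccc, Z)
  read b, top Z: go to q0, push YZ → (q0, ccbaabcccc, YZ)
  read c, top Y: go to q1, push Y → (q1, cbaabcccc, YZ)
  read c, top Y: go to q1, push YY → (q1, baabcccc, YYZ)
  read b, top Y: go to q0, push Y → (q0, aabcccc, YYZ)
  read a, top Y: go to q0, push ε → (q0, abcccc, YZ)
  read a, top Y: go to q0, push ε → (q0, bcccc, Z)
  read b, top Z: go to q0, push YZ → (q0, cccc, YZ)
  read c, top Y: go to q1, push Y → (q1, ccc, YZ)
  read c, top Y: go to q1, push YY → (q1, cc, YYZ)
  read c, top Y: go to q1, push YY → (q1, c, YYYZ)
  read c, top Y: go to q1, push YY → (q1, ε, YYYYZ)
All input consumed; state q1 ∈ F.

Accept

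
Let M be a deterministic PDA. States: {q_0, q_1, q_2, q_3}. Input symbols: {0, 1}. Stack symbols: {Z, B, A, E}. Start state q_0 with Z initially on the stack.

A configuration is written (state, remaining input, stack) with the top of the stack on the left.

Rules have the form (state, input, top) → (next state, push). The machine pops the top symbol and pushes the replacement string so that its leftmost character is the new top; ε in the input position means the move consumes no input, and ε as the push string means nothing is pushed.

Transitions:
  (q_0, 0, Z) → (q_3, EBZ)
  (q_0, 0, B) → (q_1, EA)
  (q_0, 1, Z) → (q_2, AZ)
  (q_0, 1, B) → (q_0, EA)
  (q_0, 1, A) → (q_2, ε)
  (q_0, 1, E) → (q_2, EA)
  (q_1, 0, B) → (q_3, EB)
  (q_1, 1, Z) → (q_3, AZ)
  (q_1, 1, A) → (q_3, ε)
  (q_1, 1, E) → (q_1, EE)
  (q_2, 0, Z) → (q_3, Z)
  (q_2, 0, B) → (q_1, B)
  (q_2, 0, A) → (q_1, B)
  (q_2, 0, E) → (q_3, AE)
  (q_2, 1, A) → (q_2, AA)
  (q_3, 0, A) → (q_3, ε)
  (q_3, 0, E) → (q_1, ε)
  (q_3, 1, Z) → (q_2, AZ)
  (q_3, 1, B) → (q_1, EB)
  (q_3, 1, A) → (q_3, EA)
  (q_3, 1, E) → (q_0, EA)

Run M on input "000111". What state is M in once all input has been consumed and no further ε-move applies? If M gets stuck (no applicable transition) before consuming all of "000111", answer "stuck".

stuck

(q_0, 000111, Z) ⊢ (q_3, 00111, EBZ) ⊢ (q_1, 0111, BZ) ⊢ (q_3, 111, EBZ) ⊢ (q_0, 11, EABZ) ⊢ (q_2, 1, EAABZ)
No transition for (q_2, 1, top E); M blocks with input 1 remaining.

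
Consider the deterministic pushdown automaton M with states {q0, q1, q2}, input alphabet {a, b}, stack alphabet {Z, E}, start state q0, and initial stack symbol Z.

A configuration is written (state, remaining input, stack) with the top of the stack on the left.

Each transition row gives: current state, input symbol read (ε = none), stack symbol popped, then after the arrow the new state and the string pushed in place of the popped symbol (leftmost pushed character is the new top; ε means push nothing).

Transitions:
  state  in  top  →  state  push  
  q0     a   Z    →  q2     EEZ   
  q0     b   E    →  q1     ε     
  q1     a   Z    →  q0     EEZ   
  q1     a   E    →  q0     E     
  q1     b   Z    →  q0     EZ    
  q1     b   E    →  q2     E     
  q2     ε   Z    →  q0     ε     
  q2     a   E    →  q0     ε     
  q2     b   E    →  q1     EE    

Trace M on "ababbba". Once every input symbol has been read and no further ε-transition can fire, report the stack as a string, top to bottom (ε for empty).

EEEZ

(q0, ababbba, Z) ⊢ (q2, babbba, EEZ) ⊢ (q1, abbba, EEEZ) ⊢ (q0, bbba, EEEZ) ⊢ (q1, bba, EEZ) ⊢ (q2, ba, EEZ) ⊢ (q1, a, EEEZ) ⊢ (q0, ε, EEEZ)
All input consumed in state q0 with stack EEEZ.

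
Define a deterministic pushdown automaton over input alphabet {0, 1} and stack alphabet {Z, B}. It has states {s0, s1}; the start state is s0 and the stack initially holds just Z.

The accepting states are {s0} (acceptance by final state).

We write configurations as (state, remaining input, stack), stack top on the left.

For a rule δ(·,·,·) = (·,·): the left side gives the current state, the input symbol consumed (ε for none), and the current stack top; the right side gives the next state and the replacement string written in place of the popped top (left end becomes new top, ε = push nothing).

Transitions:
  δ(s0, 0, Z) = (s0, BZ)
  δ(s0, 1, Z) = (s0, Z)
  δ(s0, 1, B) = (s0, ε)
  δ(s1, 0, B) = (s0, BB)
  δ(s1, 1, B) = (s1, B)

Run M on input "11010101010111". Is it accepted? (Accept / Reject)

(s0, 11010101010111, Z) ⊢ (s0, 1010101010111, Z) ⊢ (s0, 010101010111, Z) ⊢ (s0, 10101010111, BZ) ⊢ (s0, 0101010111, Z) ⊢ (s0, 101010111, BZ) ⊢ (s0, 01010111, Z) ⊢ (s0, 1010111, BZ) ⊢ (s0, 010111, Z) ⊢ (s0, 10111, BZ) ⊢ (s0, 0111, Z) ⊢ (s0, 111, BZ) ⊢ (s0, 11, Z) ⊢ (s0, 1, Z) ⊢ (s0, ε, Z)
All input consumed; state s0 ∈ F.

Accept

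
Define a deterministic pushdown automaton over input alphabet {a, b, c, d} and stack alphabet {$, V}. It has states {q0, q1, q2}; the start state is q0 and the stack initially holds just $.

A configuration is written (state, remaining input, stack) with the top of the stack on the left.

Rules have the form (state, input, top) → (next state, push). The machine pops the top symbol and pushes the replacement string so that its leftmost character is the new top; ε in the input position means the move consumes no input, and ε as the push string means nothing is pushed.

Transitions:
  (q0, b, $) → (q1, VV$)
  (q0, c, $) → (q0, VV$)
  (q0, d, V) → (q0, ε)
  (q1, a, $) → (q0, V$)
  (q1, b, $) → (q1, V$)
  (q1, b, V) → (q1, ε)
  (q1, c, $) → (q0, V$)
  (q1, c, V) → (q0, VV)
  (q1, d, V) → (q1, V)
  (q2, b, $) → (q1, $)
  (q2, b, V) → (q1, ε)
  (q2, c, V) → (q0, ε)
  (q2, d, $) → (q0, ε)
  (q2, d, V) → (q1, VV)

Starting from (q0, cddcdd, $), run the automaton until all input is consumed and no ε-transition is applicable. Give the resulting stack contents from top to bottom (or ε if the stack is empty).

(q0, cddcdd, $)
  read c, top $: go to q0, push VV$ → (q0, ddcdd, VV$)
  read d, top V: go to q0, push ε → (q0, dcdd, V$)
  read d, top V: go to q0, push ε → (q0, cdd, $)
  read c, top $: go to q0, push VV$ → (q0, dd, VV$)
  read d, top V: go to q0, push ε → (q0, d, V$)
  read d, top V: go to q0, push ε → (q0, ε, $)
All input consumed in state q0 with stack $.

$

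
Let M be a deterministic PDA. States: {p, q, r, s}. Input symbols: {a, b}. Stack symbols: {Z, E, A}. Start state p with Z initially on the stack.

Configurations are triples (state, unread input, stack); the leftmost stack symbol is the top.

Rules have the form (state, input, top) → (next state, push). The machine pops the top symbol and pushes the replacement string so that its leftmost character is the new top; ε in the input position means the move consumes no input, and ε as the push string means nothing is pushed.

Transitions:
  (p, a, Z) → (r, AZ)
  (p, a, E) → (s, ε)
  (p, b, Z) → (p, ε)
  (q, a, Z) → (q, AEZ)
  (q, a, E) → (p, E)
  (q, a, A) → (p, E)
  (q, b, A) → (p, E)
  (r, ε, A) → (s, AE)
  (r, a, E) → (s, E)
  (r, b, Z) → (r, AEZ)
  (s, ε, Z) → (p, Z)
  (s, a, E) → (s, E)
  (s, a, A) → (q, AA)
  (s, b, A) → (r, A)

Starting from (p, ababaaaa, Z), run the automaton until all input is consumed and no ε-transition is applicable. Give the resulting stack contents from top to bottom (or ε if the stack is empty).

AEEZ

(p, ababaaaa, Z) ⊢ (r, babaaaa, AZ) ⊢ (s, babaaaa, AEZ) ⊢ (r, abaaaa, AEZ) ⊢ (s, abaaaa, AEEZ) ⊢ (q, baaaa, AAEEZ) ⊢ (p, aaaa, EAEEZ) ⊢ (s, aaa, AEEZ) ⊢ (q, aa, AAEEZ) ⊢ (p, a, EAEEZ) ⊢ (s, ε, AEEZ)
All input consumed in state s with stack AEEZ.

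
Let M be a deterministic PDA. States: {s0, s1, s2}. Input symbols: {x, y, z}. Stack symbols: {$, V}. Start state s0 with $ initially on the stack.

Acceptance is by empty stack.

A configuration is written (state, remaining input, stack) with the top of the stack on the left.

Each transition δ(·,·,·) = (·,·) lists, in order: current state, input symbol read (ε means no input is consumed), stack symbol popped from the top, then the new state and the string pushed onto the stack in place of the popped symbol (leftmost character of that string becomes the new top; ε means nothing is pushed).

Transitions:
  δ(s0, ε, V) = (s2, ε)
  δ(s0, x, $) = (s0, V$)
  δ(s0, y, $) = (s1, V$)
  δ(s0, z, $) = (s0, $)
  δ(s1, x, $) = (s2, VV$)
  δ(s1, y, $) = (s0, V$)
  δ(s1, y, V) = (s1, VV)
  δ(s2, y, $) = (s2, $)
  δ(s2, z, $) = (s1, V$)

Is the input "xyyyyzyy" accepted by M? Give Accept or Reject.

(s0, xyyyyzyy, $) ⊢ (s0, yyyyzyy, V$) ⊢ (s2, yyyyzyy, $) ⊢ (s2, yyyzyy, $) ⊢ (s2, yyzyy, $) ⊢ (s2, yzyy, $) ⊢ (s2, zyy, $) ⊢ (s1, yy, V$) ⊢ (s1, y, VV$) ⊢ (s1, ε, VVV$)
All input consumed; stack is VVV$, not empty, and no further ε-move applies.

Reject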